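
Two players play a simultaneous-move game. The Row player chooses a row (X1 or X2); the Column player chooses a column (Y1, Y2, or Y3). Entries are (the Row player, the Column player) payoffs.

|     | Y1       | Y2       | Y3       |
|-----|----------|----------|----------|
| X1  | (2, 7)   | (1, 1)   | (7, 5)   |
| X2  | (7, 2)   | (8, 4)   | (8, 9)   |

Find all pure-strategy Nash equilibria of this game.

Find each player's best response to every opponent strategy; NE are the intersections.
The Row player's best responses — vs Y1: X2 (payoff 7); vs Y2: X2 (payoff 8); vs Y3: X2 (payoff 8).
The Column player's best responses — vs X1: Y1 (payoff 7); vs X2: Y3 (payoff 9).
The only mutual best response is (X2, Y3); neither player gains by switching there.

(X2, Y3)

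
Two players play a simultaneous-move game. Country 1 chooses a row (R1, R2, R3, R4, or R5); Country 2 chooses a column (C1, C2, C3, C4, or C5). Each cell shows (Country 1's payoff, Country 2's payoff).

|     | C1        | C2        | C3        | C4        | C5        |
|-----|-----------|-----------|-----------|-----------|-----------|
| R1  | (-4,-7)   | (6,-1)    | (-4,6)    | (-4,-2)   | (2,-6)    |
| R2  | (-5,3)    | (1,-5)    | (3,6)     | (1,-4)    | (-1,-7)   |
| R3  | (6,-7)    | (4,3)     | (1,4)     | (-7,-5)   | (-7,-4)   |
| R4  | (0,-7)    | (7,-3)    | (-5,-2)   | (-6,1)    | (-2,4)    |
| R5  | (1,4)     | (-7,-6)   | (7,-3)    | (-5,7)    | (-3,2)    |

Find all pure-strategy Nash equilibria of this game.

There is no pure-strategy Nash equilibrium

Find each player's best response to every opponent strategy; NE are the intersections.
Country 1's best responses — vs C1: R3 (payoff 6); vs C2: R4 (payoff 7); vs C3: R5 (payoff 7); vs C4: R2 (payoff 1); vs C5: R1 (payoff 2).
Country 2's best responses — vs R1: C3 (payoff 6); vs R2: C3 (payoff 6); vs R3: C3 (payoff 4); vs R4: C5 (payoff 4); vs R5: C4 (payoff 7).
No cell has both players best-responding. For instance, Country 1's best reply to C5 is R1, but against R1 Country 2 prefers C3 over C5.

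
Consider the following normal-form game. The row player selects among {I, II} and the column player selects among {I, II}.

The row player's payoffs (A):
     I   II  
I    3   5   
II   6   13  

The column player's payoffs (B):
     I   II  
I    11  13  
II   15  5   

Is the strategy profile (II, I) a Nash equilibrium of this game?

Holding the column player at I: the row player gets 6 from II, versus 3 from I. No profitable deviation for the row player.
Holding the row player at II: the column player gets 15 from I, versus 5 from II. No profitable deviation for the column player either.

Yes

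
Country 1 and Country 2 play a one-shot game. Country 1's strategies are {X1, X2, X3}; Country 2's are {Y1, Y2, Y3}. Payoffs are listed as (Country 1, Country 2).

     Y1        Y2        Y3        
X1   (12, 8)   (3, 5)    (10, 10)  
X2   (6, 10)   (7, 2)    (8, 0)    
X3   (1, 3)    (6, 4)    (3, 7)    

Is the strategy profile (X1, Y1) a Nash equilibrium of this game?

Holding Country 2 at Y1: Country 1 gets 12 from X1, versus 6 from X2, 1 from X3. No profitable deviation for Country 1.
Holding Country 1 at X1: Country 2 gets 8 from Y1 but could get 10 by switching to Y3. Country 2 has a profitable deviation.

No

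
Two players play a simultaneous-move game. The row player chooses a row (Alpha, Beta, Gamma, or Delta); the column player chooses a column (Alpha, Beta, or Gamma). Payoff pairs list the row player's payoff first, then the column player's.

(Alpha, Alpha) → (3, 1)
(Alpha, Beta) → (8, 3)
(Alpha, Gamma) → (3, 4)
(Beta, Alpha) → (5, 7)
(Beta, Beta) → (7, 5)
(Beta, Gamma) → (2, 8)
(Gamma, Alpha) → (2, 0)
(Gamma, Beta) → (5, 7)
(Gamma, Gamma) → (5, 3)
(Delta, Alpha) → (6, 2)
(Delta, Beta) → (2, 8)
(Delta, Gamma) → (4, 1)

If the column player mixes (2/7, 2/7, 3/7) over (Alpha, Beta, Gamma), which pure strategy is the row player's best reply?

Alpha

The row player's best reply maximizes expected payoff against the mix.
Alpha: (2/7)·3 + (2/7)·8 + (3/7)·3 = 31/7
Beta: (2/7)·5 + (2/7)·7 + (3/7)·2 = 30/7
Gamma: (2/7)·2 + (2/7)·5 + (3/7)·5 = 29/7
Delta: (2/7)·6 + (2/7)·2 + (3/7)·4 = 4
Highest expected payoff is 31/7, from Alpha.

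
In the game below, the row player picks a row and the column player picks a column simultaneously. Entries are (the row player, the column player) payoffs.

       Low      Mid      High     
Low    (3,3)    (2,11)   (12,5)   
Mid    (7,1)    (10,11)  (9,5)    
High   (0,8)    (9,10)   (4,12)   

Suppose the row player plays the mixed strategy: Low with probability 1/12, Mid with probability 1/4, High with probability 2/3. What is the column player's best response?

Compute the column player's expected payoff from each pure strategy against the given mix.
Low: (1/12)·3 + (1/4)·1 + (2/3)·8 = 35/6
Mid: (1/12)·11 + (1/4)·11 + (2/3)·10 = 31/3
High: (1/12)·5 + (1/4)·5 + (2/3)·12 = 29/3
Highest expected payoff is 31/3, from Mid.

Mid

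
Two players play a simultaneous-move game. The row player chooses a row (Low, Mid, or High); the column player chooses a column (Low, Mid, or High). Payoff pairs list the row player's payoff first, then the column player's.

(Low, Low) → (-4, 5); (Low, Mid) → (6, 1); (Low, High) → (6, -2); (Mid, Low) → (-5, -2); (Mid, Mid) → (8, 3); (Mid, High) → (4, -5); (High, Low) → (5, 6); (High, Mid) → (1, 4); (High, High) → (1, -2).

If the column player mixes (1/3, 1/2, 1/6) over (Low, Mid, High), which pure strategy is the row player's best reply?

Mid

The row player's best reply maximizes expected payoff against the mix.
Low: (1/3)·(-4) + (1/2)·6 + (1/6)·6 = 8/3
Mid: (1/3)·(-5) + (1/2)·8 + (1/6)·4 = 3
High: (1/3)·5 + (1/2)·1 + (1/6)·1 = 7/3
Highest expected payoff is 3, from Mid.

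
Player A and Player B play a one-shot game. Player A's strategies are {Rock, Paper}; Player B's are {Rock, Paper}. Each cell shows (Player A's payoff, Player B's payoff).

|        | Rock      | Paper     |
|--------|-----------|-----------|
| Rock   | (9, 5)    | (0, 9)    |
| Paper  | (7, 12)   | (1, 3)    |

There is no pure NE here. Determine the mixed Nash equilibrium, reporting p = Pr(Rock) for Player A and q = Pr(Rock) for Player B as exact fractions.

In a mixed NE each player is indifferent between their pure strategies, so the opponent's mix sets the indifference.
Player B indifferent between Rock and Paper: p·5 + (1−p)·12 = p·9 + (1−p)·3 ⟹ 12 + (-7)p = 3 + 6p ⟹ p = 9/13.
Player A indifferent between Rock and Paper: q·9 + (1−q)·0 = q·7 + (1−q)·1 ⟹ 0 + 9q = 1 + 6q ⟹ q = 1/3.

p = 9/13, q = 1/3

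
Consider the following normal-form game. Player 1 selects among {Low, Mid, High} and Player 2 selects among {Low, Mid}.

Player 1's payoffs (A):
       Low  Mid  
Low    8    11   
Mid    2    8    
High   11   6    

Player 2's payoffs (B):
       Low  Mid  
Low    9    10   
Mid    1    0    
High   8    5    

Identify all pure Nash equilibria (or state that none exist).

Check mutual best responses: a cell is a NE iff neither player can gain by unilaterally deviating.
Player 1's best responses — vs Low: High (payoff 11); vs Mid: Low (payoff 11).
Player 2's best responses — vs Low: Mid (payoff 10); vs Mid: Low (payoff 1); vs High: Low (payoff 8).
Mutual best responses occur at (Low, Mid) and (High, Low); at each, neither player gains by switching.

(Low, Mid) and (High, Low)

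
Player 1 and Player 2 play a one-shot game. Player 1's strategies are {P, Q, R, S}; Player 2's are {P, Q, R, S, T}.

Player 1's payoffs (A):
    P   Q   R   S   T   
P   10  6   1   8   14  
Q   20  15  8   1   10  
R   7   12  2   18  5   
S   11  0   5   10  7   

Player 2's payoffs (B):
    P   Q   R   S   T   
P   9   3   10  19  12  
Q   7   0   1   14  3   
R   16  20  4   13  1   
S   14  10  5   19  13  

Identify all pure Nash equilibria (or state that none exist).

There is no pure-strategy Nash equilibrium

Check mutual best responses: a cell is a NE iff neither player can gain by unilaterally deviating.
Player 1's best responses — vs P: Q (payoff 20); vs Q: Q (payoff 15); vs R: Q (payoff 8); vs S: R (payoff 18); vs T: P (payoff 14).
Player 2's best responses — vs P: S (payoff 19); vs Q: S (payoff 14); vs R: Q (payoff 20); vs S: S (payoff 19).
No cell has both players best-responding. For instance, Player 1's best reply to Q is Q, but against Q Player 2 prefers S over Q.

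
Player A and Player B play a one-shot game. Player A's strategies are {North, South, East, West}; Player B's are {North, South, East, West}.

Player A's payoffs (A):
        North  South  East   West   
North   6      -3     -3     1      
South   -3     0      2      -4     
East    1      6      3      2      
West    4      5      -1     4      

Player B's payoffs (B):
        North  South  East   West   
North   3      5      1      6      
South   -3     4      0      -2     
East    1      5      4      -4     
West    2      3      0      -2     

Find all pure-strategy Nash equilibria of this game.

(East, South)

Check mutual best responses: a cell is a NE iff neither player can gain by unilaterally deviating.
Player A's best responses — vs North: North (payoff 6); vs South: East (payoff 6); vs East: East (payoff 3); vs West: West (payoff 4).
Player B's best responses — vs North: West (payoff 6); vs South: South (payoff 4); vs East: South (payoff 5); vs West: South (payoff 3).
The only mutual best response is (East, South); neither player gains by switching there.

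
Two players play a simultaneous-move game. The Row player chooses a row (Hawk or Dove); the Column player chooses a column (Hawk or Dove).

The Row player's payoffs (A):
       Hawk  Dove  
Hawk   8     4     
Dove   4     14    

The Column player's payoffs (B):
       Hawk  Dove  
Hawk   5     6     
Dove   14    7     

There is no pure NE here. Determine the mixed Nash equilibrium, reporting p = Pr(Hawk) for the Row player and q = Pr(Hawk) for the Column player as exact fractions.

In a mixed NE each player is indifferent between their pure strategies, so the opponent's mix sets the indifference.
The Column player indifferent between Hawk and Dove: p·5 + (1−p)·14 = p·6 + (1−p)·7 ⟹ 14 + (-9)p = 7 + (-1)p ⟹ p = 7/8.
The Row player indifferent between Hawk and Dove: q·8 + (1−q)·4 = q·4 + (1−q)·14 ⟹ 4 + 4q = 14 + (-10)q ⟹ q = 5/7.

p = 7/8, q = 5/7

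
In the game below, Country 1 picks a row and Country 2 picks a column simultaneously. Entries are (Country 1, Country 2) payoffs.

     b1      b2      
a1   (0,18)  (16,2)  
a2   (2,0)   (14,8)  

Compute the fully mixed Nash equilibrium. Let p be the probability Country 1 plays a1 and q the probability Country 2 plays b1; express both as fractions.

Each player's mixing probability is pinned down by making the *other* player indifferent.
Country 2 indifferent between b1 and b2: p·18 + (1−p)·0 = p·2 + (1−p)·8 ⟹ 0 + 18p = 8 + (-6)p ⟹ p = 1/3.
Country 1 indifferent between a1 and a2: q·0 + (1−q)·16 = q·2 + (1−q)·14 ⟹ 16 + (-16)q = 14 + (-12)q ⟹ q = 1/2.

p = 1/3, q = 1/2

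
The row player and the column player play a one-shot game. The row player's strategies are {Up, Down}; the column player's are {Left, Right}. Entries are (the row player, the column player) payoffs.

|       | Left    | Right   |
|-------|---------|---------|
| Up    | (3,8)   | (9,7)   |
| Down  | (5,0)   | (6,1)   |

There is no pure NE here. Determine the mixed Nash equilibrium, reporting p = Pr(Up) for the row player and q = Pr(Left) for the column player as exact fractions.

p = 1/2, q = 3/5

Each player's mixing probability is pinned down by making the *other* player indifferent.
The column player indifferent between Left and Right: p·8 + (1−p)·0 = p·7 + (1−p)·1 ⟹ 0 + 8p = 1 + 6p ⟹ p = 1/2.
The row player indifferent between Up and Down: q·3 + (1−q)·9 = q·5 + (1−q)·6 ⟹ 9 + (-6)q = 6 + (-1)q ⟹ q = 3/5.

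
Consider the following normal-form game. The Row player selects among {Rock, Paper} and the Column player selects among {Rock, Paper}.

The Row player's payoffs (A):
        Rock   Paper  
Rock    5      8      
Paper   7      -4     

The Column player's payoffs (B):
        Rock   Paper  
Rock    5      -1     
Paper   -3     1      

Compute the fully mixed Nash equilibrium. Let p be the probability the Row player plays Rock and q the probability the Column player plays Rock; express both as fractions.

Each player's mixing probability is pinned down by making the *other* player indifferent.
The Column player indifferent between Rock and Paper: p·5 + (1−p)·(-3) = p·(-1) + (1−p)·1 ⟹ (-3) + 8p = 1 + (-2)p ⟹ p = 2/5.
The Row player indifferent between Rock and Paper: q·5 + (1−q)·8 = q·7 + (1−q)·(-4) ⟹ 8 + (-3)q = (-4) + 11q ⟹ q = 6/7.

p = 2/5, q = 6/7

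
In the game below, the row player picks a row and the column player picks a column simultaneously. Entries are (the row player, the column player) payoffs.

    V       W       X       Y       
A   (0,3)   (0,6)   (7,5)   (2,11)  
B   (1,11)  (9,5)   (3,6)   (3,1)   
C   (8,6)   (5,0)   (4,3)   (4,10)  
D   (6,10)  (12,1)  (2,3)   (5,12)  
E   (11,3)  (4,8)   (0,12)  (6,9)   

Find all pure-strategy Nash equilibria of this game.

A profile is a Nash equilibrium when each player is best-responding to the other.
The row player's best responses — vs V: E (payoff 11); vs W: D (payoff 12); vs X: A (payoff 7); vs Y: E (payoff 6).
The column player's best responses — vs A: Y (payoff 11); vs B: V (payoff 11); vs C: Y (payoff 10); vs D: Y (payoff 12); vs E: X (payoff 12).
No cell has both players best-responding. For instance, the row player's best reply to V is E, but against E the column player prefers X over V.

None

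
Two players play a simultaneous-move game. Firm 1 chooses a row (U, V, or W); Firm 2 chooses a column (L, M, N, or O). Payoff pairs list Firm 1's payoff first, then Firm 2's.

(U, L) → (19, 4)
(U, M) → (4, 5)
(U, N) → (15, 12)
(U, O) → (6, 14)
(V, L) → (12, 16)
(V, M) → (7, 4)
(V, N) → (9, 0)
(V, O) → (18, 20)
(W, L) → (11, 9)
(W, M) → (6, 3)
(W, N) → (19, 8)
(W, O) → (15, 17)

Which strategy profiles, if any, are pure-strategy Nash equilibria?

(V, O)

Check mutual best responses: a cell is a NE iff neither player can gain by unilaterally deviating.
Firm 1's best responses — vs L: U (payoff 19); vs M: V (payoff 7); vs N: W (payoff 19); vs O: V (payoff 18).
Firm 2's best responses — vs U: O (payoff 14); vs V: O (payoff 20); vs W: O (payoff 17).
The only mutual best response is (V, O); neither player gains by switching there.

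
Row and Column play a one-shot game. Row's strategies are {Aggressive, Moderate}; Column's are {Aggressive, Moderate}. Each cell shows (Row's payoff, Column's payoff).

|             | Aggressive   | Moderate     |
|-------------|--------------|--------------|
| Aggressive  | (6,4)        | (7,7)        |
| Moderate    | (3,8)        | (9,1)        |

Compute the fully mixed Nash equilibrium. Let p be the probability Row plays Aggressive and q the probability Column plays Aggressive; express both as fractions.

p = 7/10, q = 2/5

Each player's mixing probability is pinned down by making the *other* player indifferent.
Column indifferent between Aggressive and Moderate: p·4 + (1−p)·8 = p·7 + (1−p)·1 ⟹ 8 + (-4)p = 1 + 6p ⟹ p = 7/10.
Row indifferent between Aggressive and Moderate: q·6 + (1−q)·7 = q·3 + (1−q)·9 ⟹ 7 + (-1)q = 9 + (-6)q ⟹ q = 2/5.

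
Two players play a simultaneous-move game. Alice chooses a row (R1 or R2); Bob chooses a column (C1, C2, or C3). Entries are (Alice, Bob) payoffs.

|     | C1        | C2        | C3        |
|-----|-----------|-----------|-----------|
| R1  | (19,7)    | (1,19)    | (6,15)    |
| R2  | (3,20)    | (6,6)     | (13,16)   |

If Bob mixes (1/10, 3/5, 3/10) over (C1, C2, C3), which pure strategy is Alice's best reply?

Alice's best reply maximizes expected payoff against the mix.
R1: (1/10)·19 + (3/5)·1 + (3/10)·6 = 43/10
R2: (1/10)·3 + (3/5)·6 + (3/10)·13 = 39/5
Highest expected payoff is 39/5, from R2.

R2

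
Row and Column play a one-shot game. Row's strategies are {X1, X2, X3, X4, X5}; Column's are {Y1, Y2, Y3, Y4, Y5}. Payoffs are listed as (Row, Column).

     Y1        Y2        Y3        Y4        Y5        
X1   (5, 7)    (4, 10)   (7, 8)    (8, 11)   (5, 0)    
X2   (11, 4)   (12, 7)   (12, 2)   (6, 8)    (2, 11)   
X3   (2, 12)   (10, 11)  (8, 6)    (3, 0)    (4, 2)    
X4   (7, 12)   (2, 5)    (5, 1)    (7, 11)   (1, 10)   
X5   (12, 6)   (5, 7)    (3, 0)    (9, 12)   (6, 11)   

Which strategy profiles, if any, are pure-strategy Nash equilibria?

(X5, Y4)

Check mutual best responses: a cell is a NE iff neither player can gain by unilaterally deviating.
Row's best responses — vs Y1: X5 (payoff 12); vs Y2: X2 (payoff 12); vs Y3: X2 (payoff 12); vs Y4: X5 (payoff 9); vs Y5: X5 (payoff 6).
Column's best responses — vs X1: Y4 (payoff 11); vs X2: Y5 (payoff 11); vs X3: Y1 (payoff 12); vs X4: Y1 (payoff 12); vs X5: Y4 (payoff 12).
The only mutual best response is (X5, Y4); neither player gains by switching there.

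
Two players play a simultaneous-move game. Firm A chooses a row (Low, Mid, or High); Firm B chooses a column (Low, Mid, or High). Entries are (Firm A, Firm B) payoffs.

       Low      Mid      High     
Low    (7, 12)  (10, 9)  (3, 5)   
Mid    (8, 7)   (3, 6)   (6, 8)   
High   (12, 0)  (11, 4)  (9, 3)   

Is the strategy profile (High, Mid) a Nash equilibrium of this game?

Holding Firm B at Mid: Firm A gets 11 from High, versus 10 from Low, 3 from Mid. No profitable deviation for Firm A.
Holding Firm A at High: Firm B gets 4 from Mid, versus 0 from Low, 3 from High. No profitable deviation for Firm B either.

Yes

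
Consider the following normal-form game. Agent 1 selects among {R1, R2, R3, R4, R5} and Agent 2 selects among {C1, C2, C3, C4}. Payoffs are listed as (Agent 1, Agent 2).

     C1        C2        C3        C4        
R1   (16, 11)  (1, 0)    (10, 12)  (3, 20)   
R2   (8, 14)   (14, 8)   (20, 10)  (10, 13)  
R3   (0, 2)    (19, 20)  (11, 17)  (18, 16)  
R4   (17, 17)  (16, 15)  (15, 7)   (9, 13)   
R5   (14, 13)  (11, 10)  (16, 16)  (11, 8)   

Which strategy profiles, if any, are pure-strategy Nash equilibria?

Find each player's best response to every opponent strategy; NE are the intersections.
Agent 1's best responses — vs C1: R4 (payoff 17); vs C2: R3 (payoff 19); vs C3: R2 (payoff 20); vs C4: R3 (payoff 18).
Agent 2's best responses — vs R1: C4 (payoff 20); vs R2: C1 (payoff 14); vs R3: C2 (payoff 20); vs R4: C1 (payoff 17); vs R5: C3 (payoff 16).
Mutual best responses occur at (R3, C2) and (R4, C1); at each, neither player gains by switching.

(R3, C2) and (R4, C1)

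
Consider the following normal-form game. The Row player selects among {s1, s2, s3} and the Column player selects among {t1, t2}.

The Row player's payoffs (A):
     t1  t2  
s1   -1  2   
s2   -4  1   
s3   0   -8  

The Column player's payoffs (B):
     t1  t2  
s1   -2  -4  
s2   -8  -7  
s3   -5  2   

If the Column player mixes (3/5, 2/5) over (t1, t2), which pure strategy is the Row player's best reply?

s1

The Row player's best reply maximizes expected payoff against the mix.
s1: (3/5)·(-1) + (2/5)·2 = 1/5
s2: (3/5)·(-4) + (2/5)·1 = -2
s3: (3/5)·0 + (2/5)·(-8) = -16/5
Highest expected payoff is 1/5, from s1.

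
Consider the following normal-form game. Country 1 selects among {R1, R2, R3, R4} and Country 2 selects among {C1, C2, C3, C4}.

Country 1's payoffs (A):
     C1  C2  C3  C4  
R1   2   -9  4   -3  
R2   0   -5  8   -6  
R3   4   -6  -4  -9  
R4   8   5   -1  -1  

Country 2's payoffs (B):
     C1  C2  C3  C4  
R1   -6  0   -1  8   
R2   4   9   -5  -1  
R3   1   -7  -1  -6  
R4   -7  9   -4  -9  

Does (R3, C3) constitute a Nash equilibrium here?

Holding Country 2 at C3: Country 1 gets -4 from R3 but could get 8 by switching to R2. Country 1 has a profitable deviation.

No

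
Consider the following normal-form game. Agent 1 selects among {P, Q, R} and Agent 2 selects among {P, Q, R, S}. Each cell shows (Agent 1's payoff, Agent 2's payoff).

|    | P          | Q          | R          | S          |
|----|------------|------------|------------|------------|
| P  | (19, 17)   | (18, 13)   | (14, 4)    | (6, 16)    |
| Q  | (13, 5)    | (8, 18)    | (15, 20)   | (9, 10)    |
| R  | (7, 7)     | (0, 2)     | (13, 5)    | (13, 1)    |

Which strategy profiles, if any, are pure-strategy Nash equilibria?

(P, P) and (Q, R)

Find each player's best response to every opponent strategy; NE are the intersections.
Agent 1's best responses — vs P: P (payoff 19); vs Q: P (payoff 18); vs R: Q (payoff 15); vs S: R (payoff 13).
Agent 2's best responses — vs P: P (payoff 17); vs Q: R (payoff 20); vs R: P (payoff 7).
Mutual best responses occur at (P, P) and (Q, R); at each, neither player gains by switching.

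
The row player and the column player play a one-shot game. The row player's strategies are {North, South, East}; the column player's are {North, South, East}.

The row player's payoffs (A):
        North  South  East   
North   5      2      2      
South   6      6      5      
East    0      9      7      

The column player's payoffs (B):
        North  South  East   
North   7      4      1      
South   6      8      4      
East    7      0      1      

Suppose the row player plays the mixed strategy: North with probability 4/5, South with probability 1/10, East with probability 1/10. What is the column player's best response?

The column player's best reply maximizes expected payoff against the mix.
North: (4/5)·7 + (1/10)·6 + (1/10)·7 = 69/10
South: (4/5)·4 + (1/10)·8 + (1/10)·0 = 4
East: (4/5)·1 + (1/10)·4 + (1/10)·1 = 13/10
Highest expected payoff is 69/10, from North.

North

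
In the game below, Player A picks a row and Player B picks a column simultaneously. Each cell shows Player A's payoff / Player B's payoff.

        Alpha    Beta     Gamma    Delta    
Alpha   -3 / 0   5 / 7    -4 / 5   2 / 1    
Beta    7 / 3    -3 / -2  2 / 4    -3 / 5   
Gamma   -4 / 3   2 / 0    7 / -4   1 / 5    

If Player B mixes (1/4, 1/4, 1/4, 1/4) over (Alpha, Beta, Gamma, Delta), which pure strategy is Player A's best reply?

Gamma

Compute Player A's expected payoff from each pure strategy against the given mix.
Alpha: (1/4)·(-3) + (1/4)·5 + (1/4)·(-4) + (1/4)·2 = 0
Beta: (1/4)·7 + (1/4)·(-3) + (1/4)·2 + (1/4)·(-3) = 3/4
Gamma: (1/4)·(-4) + (1/4)·2 + (1/4)·7 + (1/4)·1 = 3/2
Highest expected payoff is 3/2, from Gamma.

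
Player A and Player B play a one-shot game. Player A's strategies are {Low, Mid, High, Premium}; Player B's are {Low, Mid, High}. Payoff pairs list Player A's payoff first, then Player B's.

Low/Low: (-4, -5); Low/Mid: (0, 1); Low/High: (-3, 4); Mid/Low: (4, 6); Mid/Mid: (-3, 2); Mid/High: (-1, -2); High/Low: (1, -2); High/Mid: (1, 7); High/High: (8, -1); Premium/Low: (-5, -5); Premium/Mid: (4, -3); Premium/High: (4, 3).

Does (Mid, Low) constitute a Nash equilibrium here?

Yes

Holding Player B at Low: Player A gets 4 from Mid, versus -4 from Low, 1 from High, -5 from Premium. No profitable deviation for Player A.
Holding Player A at Mid: Player B gets 6 from Low, versus 2 from Mid, -2 from High. No profitable deviation for Player B either.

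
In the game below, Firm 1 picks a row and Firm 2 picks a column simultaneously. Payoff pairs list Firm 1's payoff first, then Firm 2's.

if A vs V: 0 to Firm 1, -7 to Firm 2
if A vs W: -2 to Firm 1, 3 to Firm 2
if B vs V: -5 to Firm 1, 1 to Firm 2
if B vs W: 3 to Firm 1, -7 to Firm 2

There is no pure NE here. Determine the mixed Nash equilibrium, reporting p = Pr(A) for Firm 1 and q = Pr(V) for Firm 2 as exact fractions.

Each player's mixing probability is pinned down by making the *other* player indifferent.
Firm 2 indifferent between V and W: p·(-7) + (1−p)·1 = p·3 + (1−p)·(-7) ⟹ 1 + (-8)p = (-7) + 10p ⟹ p = 4/9.
Firm 1 indifferent between A and B: q·0 + (1−q)·(-2) = q·(-5) + (1−q)·3 ⟹ (-2) + 2q = 3 + (-8)q ⟹ q = 1/2.

p = 4/9, q = 1/2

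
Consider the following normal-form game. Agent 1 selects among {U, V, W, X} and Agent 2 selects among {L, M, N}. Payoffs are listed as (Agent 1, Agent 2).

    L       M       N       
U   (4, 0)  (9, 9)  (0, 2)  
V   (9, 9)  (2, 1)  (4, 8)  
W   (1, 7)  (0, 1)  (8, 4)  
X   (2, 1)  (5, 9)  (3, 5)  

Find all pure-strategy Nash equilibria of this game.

(U, M) and (V, L)

Check mutual best responses: a cell is a NE iff neither player can gain by unilaterally deviating.
Agent 1's best responses — vs L: V (payoff 9); vs M: U (payoff 9); vs N: W (payoff 8).
Agent 2's best responses — vs U: M (payoff 9); vs V: L (payoff 9); vs W: L (payoff 7); vs X: M (payoff 9).
Mutual best responses occur at (U, M) and (V, L); at each, neither player gains by switching.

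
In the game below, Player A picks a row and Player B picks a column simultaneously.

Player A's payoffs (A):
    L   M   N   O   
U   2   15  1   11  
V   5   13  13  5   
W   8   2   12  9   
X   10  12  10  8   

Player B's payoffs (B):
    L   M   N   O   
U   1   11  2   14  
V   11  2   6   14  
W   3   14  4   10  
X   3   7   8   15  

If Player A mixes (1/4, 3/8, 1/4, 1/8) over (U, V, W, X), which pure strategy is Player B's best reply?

Compute Player B's expected payoff from each pure strategy against the given mix.
L: (1/4)·1 + (3/8)·11 + (1/4)·3 + (1/8)·3 = 11/2
M: (1/4)·11 + (3/8)·2 + (1/4)·14 + (1/8)·7 = 63/8
N: (1/4)·2 + (3/8)·6 + (1/4)·4 + (1/8)·8 = 19/4
O: (1/4)·14 + (3/8)·14 + (1/4)·10 + (1/8)·15 = 105/8
Highest expected payoff is 105/8, from O.

O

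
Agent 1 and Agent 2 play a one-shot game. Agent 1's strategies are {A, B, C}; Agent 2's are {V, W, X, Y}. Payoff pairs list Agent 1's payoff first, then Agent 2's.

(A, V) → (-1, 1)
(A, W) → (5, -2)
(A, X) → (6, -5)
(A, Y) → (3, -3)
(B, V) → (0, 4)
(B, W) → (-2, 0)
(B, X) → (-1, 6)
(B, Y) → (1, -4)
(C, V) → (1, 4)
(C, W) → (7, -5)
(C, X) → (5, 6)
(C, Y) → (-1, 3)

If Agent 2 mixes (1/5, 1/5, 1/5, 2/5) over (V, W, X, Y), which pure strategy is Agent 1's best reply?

Agent 1's best reply maximizes expected payoff against the mix.
A: (1/5)·(-1) + (1/5)·5 + (1/5)·6 + (2/5)·3 = 16/5
B: (1/5)·0 + (1/5)·(-2) + (1/5)·(-1) + (2/5)·1 = -1/5
C: (1/5)·1 + (1/5)·7 + (1/5)·5 + (2/5)·(-1) = 11/5
Highest expected payoff is 16/5, from A.

A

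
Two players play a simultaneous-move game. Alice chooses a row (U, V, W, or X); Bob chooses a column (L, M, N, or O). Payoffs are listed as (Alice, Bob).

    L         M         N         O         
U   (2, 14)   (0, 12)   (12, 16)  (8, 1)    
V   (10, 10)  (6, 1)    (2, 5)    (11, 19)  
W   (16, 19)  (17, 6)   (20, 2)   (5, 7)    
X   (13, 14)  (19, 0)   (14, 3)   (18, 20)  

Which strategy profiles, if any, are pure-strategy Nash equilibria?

(W, L) and (X, O)

Check mutual best responses: a cell is a NE iff neither player can gain by unilaterally deviating.
Alice's best responses — vs L: W (payoff 16); vs M: X (payoff 19); vs N: W (payoff 20); vs O: X (payoff 18).
Bob's best responses — vs U: N (payoff 16); vs V: O (payoff 19); vs W: L (payoff 19); vs X: O (payoff 20).
Mutual best responses occur at (W, L) and (X, O); at each, neither player gains by switching.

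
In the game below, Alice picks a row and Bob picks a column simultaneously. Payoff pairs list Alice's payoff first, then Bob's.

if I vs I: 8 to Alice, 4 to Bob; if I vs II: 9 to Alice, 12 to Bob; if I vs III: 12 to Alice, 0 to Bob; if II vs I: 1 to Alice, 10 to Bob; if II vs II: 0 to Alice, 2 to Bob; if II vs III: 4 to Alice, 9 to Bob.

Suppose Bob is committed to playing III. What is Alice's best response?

With Bob fixed at III, Alice's payoffs are: I → 12, II → 4.
The maximum is 12, achieved by I.

I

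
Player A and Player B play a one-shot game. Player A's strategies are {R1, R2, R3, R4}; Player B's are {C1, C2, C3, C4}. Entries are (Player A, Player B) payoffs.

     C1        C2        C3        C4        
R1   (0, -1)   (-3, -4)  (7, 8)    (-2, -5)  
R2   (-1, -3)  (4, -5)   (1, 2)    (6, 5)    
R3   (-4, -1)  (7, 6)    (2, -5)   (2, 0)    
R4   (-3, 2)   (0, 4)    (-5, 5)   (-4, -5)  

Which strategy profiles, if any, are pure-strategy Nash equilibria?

Check mutual best responses: a cell is a NE iff neither player can gain by unilaterally deviating.
Player A's best responses — vs C1: R1 (payoff 0); vs C2: R3 (payoff 7); vs C3: R1 (payoff 7); vs C4: R2 (payoff 6).
Player B's best responses — vs R1: C3 (payoff 8); vs R2: C4 (payoff 5); vs R3: C2 (payoff 6); vs R4: C3 (payoff 5).
Mutual best responses occur at (R1, C3), (R2, C4), and (R3, C2); at each, neither player gains by switching.

(R1, C3), (R2, C4), and (R3, C2)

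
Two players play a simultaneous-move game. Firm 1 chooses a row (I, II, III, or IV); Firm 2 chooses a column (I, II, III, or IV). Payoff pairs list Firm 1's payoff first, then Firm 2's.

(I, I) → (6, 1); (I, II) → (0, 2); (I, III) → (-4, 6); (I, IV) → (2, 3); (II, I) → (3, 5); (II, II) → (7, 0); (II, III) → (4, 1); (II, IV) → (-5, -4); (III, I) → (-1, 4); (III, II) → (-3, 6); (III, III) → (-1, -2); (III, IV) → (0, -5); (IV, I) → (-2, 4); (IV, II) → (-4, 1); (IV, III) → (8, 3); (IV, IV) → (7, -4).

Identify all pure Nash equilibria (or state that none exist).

There is no pure-strategy Nash equilibrium

Check mutual best responses: a cell is a NE iff neither player can gain by unilaterally deviating.
Firm 1's best responses — vs I: I (payoff 6); vs II: II (payoff 7); vs III: IV (payoff 8); vs IV: IV (payoff 7).
Firm 2's best responses — vs I: III (payoff 6); vs II: I (payoff 5); vs III: II (payoff 6); vs IV: I (payoff 4).
No cell has both players best-responding. For instance, Firm 1's best reply to I is I, but against I Firm 2 prefers III over I.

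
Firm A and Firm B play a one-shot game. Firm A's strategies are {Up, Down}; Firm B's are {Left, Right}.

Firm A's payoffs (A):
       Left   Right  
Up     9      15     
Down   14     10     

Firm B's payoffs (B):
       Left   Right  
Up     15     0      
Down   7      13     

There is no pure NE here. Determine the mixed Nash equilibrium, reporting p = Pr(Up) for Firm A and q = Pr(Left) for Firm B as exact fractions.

In a mixed NE each player is indifferent between their pure strategies, so the opponent's mix sets the indifference.
Firm B indifferent between Left and Right: p·15 + (1−p)·7 = p·0 + (1−p)·13 ⟹ 7 + 8p = 13 + (-13)p ⟹ p = 2/7.
Firm A indifferent between Up and Down: q·9 + (1−q)·15 = q·14 + (1−q)·10 ⟹ 15 + (-6)q = 10 + 4q ⟹ q = 1/2.

p = 2/7, q = 1/2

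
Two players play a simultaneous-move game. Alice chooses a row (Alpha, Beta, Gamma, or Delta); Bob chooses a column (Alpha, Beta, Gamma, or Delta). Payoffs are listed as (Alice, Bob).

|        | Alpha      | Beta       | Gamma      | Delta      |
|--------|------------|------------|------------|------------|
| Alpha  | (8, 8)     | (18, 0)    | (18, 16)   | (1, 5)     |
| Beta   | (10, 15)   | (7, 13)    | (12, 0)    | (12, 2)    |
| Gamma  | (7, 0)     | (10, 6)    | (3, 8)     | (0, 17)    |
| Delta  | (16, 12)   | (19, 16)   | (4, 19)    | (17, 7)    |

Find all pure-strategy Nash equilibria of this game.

A profile is a Nash equilibrium when each player is best-responding to the other.
Alice's best responses — vs Alpha: Delta (payoff 16); vs Beta: Delta (payoff 19); vs Gamma: Alpha (payoff 18); vs Delta: Delta (payoff 17).
Bob's best responses — vs Alpha: Gamma (payoff 16); vs Beta: Alpha (payoff 15); vs Gamma: Delta (payoff 17); vs Delta: Gamma (payoff 19).
The only mutual best response is (Alpha, Gamma); neither player gains by switching there.

(Alpha, Gamma)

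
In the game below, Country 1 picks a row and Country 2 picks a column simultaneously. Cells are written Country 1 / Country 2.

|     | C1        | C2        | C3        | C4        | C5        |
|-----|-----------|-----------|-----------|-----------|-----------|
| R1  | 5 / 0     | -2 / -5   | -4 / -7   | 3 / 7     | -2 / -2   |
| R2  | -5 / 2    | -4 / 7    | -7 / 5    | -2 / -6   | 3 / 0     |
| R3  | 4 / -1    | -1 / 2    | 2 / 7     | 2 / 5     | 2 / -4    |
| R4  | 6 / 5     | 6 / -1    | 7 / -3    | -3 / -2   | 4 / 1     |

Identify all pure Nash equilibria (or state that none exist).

Check mutual best responses: a cell is a NE iff neither player can gain by unilaterally deviating.
Country 1's best responses — vs C1: R4 (payoff 6); vs C2: R4 (payoff 6); vs C3: R4 (payoff 7); vs C4: R1 (payoff 3); vs C5: R4 (payoff 4).
Country 2's best responses — vs R1: C4 (payoff 7); vs R2: C2 (payoff 7); vs R3: C3 (payoff 7); vs R4: C1 (payoff 5).
Mutual best responses occur at (R1, C4) and (R4, C1); at each, neither player gains by switching.

(R1, C4) and (R4, C1)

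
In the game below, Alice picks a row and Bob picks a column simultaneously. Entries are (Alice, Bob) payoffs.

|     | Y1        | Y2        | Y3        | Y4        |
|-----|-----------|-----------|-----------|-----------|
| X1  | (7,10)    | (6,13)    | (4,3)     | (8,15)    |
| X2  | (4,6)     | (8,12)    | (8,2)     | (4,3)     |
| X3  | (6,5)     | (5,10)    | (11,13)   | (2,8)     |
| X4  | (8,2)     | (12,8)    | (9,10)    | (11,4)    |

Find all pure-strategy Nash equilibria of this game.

(X3, Y3)

Check mutual best responses: a cell is a NE iff neither player can gain by unilaterally deviating.
Alice's best responses — vs Y1: X4 (payoff 8); vs Y2: X4 (payoff 12); vs Y3: X3 (payoff 11); vs Y4: X4 (payoff 11).
Bob's best responses — vs X1: Y4 (payoff 15); vs X2: Y2 (payoff 12); vs X3: Y3 (payoff 13); vs X4: Y3 (payoff 10).
The only mutual best response is (X3, Y3); neither player gains by switching there.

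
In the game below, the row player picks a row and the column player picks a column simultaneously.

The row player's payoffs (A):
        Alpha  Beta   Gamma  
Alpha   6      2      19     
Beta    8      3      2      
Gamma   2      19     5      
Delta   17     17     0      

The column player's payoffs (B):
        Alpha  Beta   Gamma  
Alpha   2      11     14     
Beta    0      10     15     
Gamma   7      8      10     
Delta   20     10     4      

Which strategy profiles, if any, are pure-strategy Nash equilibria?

(Alpha, Gamma) and (Delta, Alpha)

Find each player's best response to every opponent strategy; NE are the intersections.
The row player's best responses — vs Alpha: Delta (payoff 17); vs Beta: Gamma (payoff 19); vs Gamma: Alpha (payoff 19).
The column player's best responses — vs Alpha: Gamma (payoff 14); vs Beta: Gamma (payoff 15); vs Gamma: Gamma (payoff 10); vs Delta: Alpha (payoff 20).
Mutual best responses occur at (Alpha, Gamma) and (Delta, Alpha); at each, neither player gains by switching.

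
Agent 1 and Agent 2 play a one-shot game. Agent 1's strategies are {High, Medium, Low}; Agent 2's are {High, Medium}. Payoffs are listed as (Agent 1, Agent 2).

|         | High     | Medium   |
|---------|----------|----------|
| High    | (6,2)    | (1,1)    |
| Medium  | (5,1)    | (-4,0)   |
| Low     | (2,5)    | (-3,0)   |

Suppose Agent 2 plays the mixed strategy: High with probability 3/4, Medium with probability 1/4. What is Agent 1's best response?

High

Compute Agent 1's expected payoff from each pure strategy against the given mix.
High: (3/4)·6 + (1/4)·1 = 19/4
Medium: (3/4)·5 + (1/4)·(-4) = 11/4
Low: (3/4)·2 + (1/4)·(-3) = 3/4
Highest expected payoff is 19/4, from High.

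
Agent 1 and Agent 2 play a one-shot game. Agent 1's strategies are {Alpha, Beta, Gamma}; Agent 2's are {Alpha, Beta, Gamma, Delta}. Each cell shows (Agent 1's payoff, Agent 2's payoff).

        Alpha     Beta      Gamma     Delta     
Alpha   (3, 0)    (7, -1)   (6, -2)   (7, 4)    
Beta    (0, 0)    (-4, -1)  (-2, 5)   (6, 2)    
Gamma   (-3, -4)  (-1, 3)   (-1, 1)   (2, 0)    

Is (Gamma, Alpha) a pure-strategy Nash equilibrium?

No

Holding Agent 2 at Alpha: Agent 1 gets -3 from Gamma but could get 3 by switching to Alpha. Agent 1 has a profitable deviation.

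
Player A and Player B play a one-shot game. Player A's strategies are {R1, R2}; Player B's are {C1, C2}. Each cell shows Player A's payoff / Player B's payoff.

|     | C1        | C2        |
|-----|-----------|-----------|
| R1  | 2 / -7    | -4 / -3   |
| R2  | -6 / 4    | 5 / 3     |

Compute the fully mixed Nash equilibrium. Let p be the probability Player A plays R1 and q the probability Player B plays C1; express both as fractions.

Each player's mixing probability is pinned down by making the *other* player indifferent.
Player B indifferent between C1 and C2: p·(-7) + (1−p)·4 = p·(-3) + (1−p)·3 ⟹ 4 + (-11)p = 3 + (-6)p ⟹ p = 1/5.
Player A indifferent between R1 and R2: q·2 + (1−q)·(-4) = q·(-6) + (1−q)·5 ⟹ (-4) + 6q = 5 + (-11)q ⟹ q = 9/17.

p = 1/5, q = 9/17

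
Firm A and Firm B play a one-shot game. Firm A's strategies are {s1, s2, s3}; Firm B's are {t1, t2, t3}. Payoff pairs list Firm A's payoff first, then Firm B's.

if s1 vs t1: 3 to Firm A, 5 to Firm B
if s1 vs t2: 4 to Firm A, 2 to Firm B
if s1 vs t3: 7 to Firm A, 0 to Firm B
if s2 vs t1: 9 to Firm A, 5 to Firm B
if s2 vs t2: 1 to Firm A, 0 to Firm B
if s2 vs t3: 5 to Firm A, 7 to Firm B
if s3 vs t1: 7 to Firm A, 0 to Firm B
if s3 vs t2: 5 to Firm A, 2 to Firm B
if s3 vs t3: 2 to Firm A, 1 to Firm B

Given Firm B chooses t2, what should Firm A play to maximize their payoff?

s3

With Firm B fixed at t2, Firm A's payoffs are: s1 → 4, s2 → 1, s3 → 5.
The maximum is 5, achieved by s3.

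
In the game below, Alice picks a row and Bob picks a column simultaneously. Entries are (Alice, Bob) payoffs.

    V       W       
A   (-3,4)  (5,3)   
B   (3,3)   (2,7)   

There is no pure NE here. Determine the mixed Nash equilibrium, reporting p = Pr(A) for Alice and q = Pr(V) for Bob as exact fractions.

In a mixed NE each player is indifferent between their pure strategies, so the opponent's mix sets the indifference.
Bob indifferent between V and W: p·4 + (1−p)·3 = p·3 + (1−p)·7 ⟹ 3 + 1p = 7 + (-4)p ⟹ p = 4/5.
Alice indifferent between A and B: q·(-3) + (1−q)·5 = q·3 + (1−q)·2 ⟹ 5 + (-8)q = 2 + 1q ⟹ q = 1/3.

p = 4/5, q = 1/3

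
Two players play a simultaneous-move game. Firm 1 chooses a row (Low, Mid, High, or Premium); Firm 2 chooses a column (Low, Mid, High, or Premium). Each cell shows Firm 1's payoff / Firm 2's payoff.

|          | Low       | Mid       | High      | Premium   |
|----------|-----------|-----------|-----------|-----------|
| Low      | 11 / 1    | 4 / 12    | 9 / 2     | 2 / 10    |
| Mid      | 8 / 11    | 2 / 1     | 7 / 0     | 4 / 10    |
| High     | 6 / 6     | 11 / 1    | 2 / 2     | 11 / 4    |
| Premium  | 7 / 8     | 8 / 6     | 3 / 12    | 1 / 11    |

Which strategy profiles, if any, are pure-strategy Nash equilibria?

No pure-strategy Nash equilibrium

A profile is a Nash equilibrium when each player is best-responding to the other.
Firm 1's best responses — vs Low: Low (payoff 11); vs Mid: High (payoff 11); vs High: Low (payoff 9); vs Premium: High (payoff 11).
Firm 2's best responses — vs Low: Mid (payoff 12); vs Mid: Low (payoff 11); vs High: Low (payoff 6); vs Premium: High (payoff 12).
No cell has both players best-responding. For instance, Firm 1's best reply to Mid is High, but against High Firm 2 prefers Low over Mid.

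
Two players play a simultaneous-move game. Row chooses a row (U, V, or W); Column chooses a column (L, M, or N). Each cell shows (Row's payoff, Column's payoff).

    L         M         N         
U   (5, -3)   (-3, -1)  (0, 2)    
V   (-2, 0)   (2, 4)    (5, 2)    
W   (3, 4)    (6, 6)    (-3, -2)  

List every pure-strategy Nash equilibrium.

A profile is a Nash equilibrium when each player is best-responding to the other.
Row's best responses — vs L: U (payoff 5); vs M: W (payoff 6); vs N: V (payoff 5).
Column's best responses — vs U: N (payoff 2); vs V: M (payoff 4); vs W: M (payoff 6).
The only mutual best response is (W, M); neither player gains by switching there.

(W, M)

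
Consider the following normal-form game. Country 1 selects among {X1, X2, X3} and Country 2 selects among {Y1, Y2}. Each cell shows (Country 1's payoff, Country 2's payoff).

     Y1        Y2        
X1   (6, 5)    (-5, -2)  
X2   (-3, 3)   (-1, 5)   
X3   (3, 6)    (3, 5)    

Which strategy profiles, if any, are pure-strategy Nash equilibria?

A profile is a Nash equilibrium when each player is best-responding to the other.
Country 1's best responses — vs Y1: X1 (payoff 6); vs Y2: X3 (payoff 3).
Country 2's best responses — vs X1: Y1 (payoff 5); vs X2: Y2 (payoff 5); vs X3: Y1 (payoff 6).
The only mutual best response is (X1, Y1); neither player gains by switching there.

(X1, Y1)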